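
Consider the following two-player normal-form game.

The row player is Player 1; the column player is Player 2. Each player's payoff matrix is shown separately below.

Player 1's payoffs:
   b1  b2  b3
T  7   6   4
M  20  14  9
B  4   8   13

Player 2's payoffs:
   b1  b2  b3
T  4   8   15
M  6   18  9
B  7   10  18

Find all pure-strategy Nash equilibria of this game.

(T, b1): Player 1 can switch to M (7 → 20). Not NE.
(T, b2): Player 1 can switch to M (6 → 14). Not NE.
(T, b3): Player 1 can switch to M (4 → 9). Not NE.
(M, b1): Player 2 can switch to b2 (6 → 18). Not NE.
(M, b2): Player 1 gets 14, best alternative 8; Player 2 gets 18, best alternative 9. No profitable deviation — NE.
(M, b3): Player 1 can switch to B (9 → 13). Not NE.
(B, b1): Player 1 can switch to T (4 → 7). Not NE.
(B, b3): Player 1 gets 13, best alternative 9; Player 2 gets 18, best alternative 10. No profitable deviation — NE.
(The remaining 1 profile has a profitable deviation by the same check.)

The pure Nash equilibria are (M, b2); (B, b3).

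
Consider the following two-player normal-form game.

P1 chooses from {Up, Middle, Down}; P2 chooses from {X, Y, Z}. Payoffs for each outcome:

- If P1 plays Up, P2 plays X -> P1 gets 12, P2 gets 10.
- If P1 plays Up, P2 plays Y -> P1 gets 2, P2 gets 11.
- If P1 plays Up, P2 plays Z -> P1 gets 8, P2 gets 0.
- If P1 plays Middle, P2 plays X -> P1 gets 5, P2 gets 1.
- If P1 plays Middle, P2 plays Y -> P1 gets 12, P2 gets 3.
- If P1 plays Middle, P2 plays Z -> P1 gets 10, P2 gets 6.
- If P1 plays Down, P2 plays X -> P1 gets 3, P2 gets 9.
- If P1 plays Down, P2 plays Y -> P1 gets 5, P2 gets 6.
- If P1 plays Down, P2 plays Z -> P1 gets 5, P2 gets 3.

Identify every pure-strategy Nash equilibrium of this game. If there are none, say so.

(Up, X): P2 can switch to Y (10 → 11). Not NE.
(Up, Y): P1 can switch to Middle (2 → 12). Not NE.
(Up, Z): P1 can switch to Middle (8 → 10). Not NE.
(Middle, X): P1 can switch to Up (5 → 12). Not NE.
(Middle, Y): P2 can switch to Z (3 → 6). Not NE.
(Middle, Z): P1 gets 10, best alternative 8; P2 gets 6, best alternative 3. No profitable deviation — NE.
(Down, X): P1 can switch to Up (3 → 12). Not NE.
(Down, Y): P1 can switch to Middle (5 → 12). Not NE.
(Down, Z): P1 can switch to Up (5 → 8). Not NE.

The unique pure-strategy Nash equilibrium is (Middle, Z).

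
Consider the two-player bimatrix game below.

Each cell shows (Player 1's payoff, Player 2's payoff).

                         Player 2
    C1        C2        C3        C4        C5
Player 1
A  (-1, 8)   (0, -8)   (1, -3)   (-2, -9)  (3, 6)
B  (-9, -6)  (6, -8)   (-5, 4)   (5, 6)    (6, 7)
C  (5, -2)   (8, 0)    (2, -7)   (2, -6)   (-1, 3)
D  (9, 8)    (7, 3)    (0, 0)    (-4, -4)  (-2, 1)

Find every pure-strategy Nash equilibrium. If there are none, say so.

(A, C1): Player 1 can switch to C (-1 → 5). Not NE.
(A, C2): Player 1 can switch to B (0 → 6). Not NE.
(A, C3): Player 1 can switch to C (1 → 2). Not NE.
(A, C4): Player 1 can switch to B (-2 → 5). Not NE.
(A, C5): Player 1 can switch to B (3 → 6). Not NE.
(B, C1): Player 1 can switch to A (-9 → -1). Not NE.
(B, C2): Player 1 can switch to C (6 → 8). Not NE.
(B, C3): Player 1 can switch to A (-5 → 1). Not NE.
(B, C4): Player 2 can switch to C5 (6 → 7). Not NE.
(B, C5): Player 1 gets 6, best alternative 3; Player 2 gets 7, best alternative 6. No profitable deviation — NE.
(C, C1): Player 1 can switch to D (5 → 9). Not NE.
(C, C2): Player 2 can switch to C5 (0 → 3). Not NE.
(C, C3): Player 2 can switch to C1 (-7 → -2). Not NE.
(D, C1): Player 1 gets 9, best alternative 5; Player 2 gets 8, best alternative 3. No profitable deviation — NE.
(The remaining 6 profiles each have a profitable deviation by the same check.)

Pure-strategy Nash equilibria: (B, C5); (D, C1)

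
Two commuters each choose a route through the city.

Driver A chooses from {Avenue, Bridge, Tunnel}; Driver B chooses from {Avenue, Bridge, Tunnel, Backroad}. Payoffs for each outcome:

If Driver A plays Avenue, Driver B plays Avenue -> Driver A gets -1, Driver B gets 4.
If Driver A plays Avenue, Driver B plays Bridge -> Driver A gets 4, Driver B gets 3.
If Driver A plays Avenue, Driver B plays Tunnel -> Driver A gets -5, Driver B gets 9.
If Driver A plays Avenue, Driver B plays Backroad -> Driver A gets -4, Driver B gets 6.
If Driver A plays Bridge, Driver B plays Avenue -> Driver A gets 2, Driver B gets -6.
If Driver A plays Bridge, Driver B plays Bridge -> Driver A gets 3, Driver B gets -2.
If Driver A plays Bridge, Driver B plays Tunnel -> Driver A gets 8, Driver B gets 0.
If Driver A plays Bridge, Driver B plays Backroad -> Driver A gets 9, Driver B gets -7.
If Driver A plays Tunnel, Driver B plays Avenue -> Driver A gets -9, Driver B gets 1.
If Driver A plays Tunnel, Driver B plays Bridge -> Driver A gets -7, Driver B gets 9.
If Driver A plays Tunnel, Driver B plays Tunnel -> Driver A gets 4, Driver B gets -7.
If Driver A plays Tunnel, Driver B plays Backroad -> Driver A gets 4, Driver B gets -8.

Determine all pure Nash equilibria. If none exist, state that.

Driver A against Avenue: payoffs -1, 2, -9 → best response Bridge.
Driver A against Bridge: payoffs 4, 3, -7 → best response Avenue.
Driver A against Tunnel: payoffs -5, 8, 4 → best response Bridge.
Driver A against Backroad: payoffs -4, 9, 4 → best response Bridge.
Driver B against Avenue: payoffs 4, 3, 9, 6 → best response Tunnel.
Driver B against Bridge: payoffs -6, -2, 0, -7 → best response Tunnel.
Driver B against Tunnel: payoffs 1, 9, -7, -8 → best response Bridge.
Mutual best responses: (Bridge, Tunnel).

Pure NE: (Bridge, Tunnel)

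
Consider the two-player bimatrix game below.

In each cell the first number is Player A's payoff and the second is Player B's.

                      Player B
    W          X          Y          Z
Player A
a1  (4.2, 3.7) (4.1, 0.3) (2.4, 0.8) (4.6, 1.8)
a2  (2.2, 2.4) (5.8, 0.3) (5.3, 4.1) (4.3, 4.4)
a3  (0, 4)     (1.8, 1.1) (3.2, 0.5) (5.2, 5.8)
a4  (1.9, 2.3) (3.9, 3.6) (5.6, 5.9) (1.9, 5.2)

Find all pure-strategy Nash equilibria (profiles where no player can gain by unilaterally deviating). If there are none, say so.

For each player, find the best response to each opponent profile; mutual best responses are the pure NE.
Player A against W: payoffs 4.2, 2.2, 0, 1.9 → best response a1.
Player A against X: payoffs 4.1, 5.8, 1.8, 3.9 → best response a2.
Player A against Y: payoffs 2.4, 5.3, 3.2, 5.6 → best response a4.
Player A against Z: payoffs 4.6, 4.3, 5.2, 1.9 → best response a3.
Player B against a1: payoffs 3.7, 0.3, 0.8, 1.8 → best response W.
Player B against a2: payoffs 2.4, 0.3, 4.1, 4.4 → best response Z.
Player B against a3: payoffs 4, 1.1, 0.5, 5.8 → best response Z.
Player B against a4: payoffs 2.3, 3.6, 5.9, 5.2 → best response Y.
Mutual best responses: (a1, W); (a3, Z); (a4, Y).

The pure Nash equilibria are (a1, W), (a3, Z), (a4, Y).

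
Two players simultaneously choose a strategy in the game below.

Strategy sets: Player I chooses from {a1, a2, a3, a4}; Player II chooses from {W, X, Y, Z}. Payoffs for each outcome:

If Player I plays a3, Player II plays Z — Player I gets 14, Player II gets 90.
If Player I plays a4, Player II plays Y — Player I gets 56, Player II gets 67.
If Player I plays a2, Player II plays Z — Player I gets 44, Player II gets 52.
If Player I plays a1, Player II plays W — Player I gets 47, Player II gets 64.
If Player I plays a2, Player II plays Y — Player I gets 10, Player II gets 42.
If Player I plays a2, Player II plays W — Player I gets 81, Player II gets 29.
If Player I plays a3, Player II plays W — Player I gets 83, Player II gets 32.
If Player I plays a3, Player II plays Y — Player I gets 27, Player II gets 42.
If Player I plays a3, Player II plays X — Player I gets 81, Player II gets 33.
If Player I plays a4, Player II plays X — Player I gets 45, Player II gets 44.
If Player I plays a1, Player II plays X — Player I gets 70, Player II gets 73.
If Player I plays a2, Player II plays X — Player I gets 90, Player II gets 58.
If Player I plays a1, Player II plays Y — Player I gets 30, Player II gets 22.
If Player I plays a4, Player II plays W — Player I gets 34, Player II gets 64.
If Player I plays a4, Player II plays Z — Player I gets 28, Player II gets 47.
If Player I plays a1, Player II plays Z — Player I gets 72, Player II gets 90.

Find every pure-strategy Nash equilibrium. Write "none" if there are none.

The pure Nash equilibria are (a1, Z), (a2, X), (a4, Y).

Player I against W: payoffs 47, 81, 83, 34 → best response a3.
Player I against X: payoffs 70, 90, 81, 45 → best response a2.
Player I against Y: payoffs 30, 10, 27, 56 → best response a4.
Player I against Z: payoffs 72, 44, 14, 28 → best response a1.
Player II against a1: payoffs 64, 73, 22, 90 → best response Z.
Player II against a2: payoffs 29, 58, 42, 52 → best response X.
Player II against a3: payoffs 32, 33, 42, 90 → best response Z.
Player II against a4: payoffs 64, 44, 67, 47 → best response Y.
Mutual best responses: (a1, Z); (a2, X); (a4, Y).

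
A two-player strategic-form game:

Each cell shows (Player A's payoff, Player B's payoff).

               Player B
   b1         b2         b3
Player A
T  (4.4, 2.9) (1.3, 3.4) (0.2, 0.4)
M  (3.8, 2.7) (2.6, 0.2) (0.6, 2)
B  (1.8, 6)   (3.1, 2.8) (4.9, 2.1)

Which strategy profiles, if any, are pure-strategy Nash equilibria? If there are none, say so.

No pure-strategy Nash equilibrium.

Mark each player's best response to every combination of opponents' strategies; a profile where every player is best-responding is a pure Nash equilibrium.
Player A against b1: payoffs 4.4, 3.8, 1.8 → best response T.
Player A against b2: payoffs 1.3, 2.6, 3.1 → best response B.
Player A against b3: payoffs 0.2, 0.6, 4.9 → best response B.
Player B against T: payoffs 2.9, 3.4, 0.4 → best response b2.
Player B against M: payoffs 2.7, 0.2, 2 → best response b1.
Player B against B: payoffs 6, 2.8, 2.1 → best response b1.
No profile is a mutual best response for all players.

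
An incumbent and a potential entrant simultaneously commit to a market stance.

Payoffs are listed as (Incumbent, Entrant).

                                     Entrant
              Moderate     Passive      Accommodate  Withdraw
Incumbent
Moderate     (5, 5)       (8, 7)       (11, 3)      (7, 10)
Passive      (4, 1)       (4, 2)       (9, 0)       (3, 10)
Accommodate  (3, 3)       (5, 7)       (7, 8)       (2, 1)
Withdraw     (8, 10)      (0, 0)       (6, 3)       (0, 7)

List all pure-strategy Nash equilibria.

(Moderate, Moderate): Incumbent can switch to Withdraw (5 → 8). Not NE.
(Moderate, Passive): Entrant can switch to Withdraw (7 → 10). Not NE.
(Moderate, Accommodate): Entrant can switch to Moderate (3 → 5). Not NE.
(Moderate, Withdraw): Incumbent gets 7, best alternative 3; Entrant gets 10, best alternative 7. No profitable deviation — NE.
(Passive, Moderate): Incumbent can switch to Moderate (4 → 5). Not NE.
(Passive, Passive): Incumbent can switch to Moderate (4 → 8). Not NE.
(Passive, Accommodate): Incumbent can switch to Moderate (9 → 11). Not NE.
(Passive, Withdraw): Incumbent can switch to Moderate (3 → 7). Not NE.
(Accommodate, Moderate): Incumbent can switch to Moderate (3 → 5). Not NE.
(Withdraw, Moderate): Incumbent gets 8, best alternative 5; Entrant gets 10, best alternative 7. No profitable deviation — NE.
(The remaining 6 profiles each have a profitable deviation by the same check.)

(Moderate, Withdraw) and (Withdraw, Moderate)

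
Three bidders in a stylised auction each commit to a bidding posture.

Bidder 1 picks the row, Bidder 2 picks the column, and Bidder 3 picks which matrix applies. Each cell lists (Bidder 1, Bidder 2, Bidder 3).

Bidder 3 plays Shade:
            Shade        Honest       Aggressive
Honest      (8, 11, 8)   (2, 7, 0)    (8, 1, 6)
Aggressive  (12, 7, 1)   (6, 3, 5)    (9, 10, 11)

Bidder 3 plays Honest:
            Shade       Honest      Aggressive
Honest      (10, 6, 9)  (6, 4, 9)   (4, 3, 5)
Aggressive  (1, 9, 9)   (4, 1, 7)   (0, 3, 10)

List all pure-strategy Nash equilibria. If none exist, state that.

Check each profile: it is a Nash equilibrium iff no player can strictly gain by switching unilaterally.
(Honest, Shade, Shade): Bidder 1 can switch to Aggressive (8 → 12). Not NE.
(Honest, Shade, Honest): Bidder 1 gets 10, best alternative 1; Bidder 2 gets 6, best alternative 4; Bidder 3 gets 9, best alternative 8. No profitable deviation — NE.
(Honest, Honest, Shade): Bidder 1 can switch to Aggressive (2 → 6). Not NE.
(Honest, Honest, Honest): Bidder 2 can switch to Shade (4 → 6). Not NE.
(Honest, Aggressive, Shade): Bidder 1 can switch to Aggressive (8 → 9). Not NE.
(Honest, Aggressive, Honest): Bidder 2 can switch to Shade (3 → 6). Not NE.
(Aggressive, Shade, Shade): Bidder 2 can switch to Aggressive (7 → 10). Not NE.
(Aggressive, Shade, Honest): Bidder 1 can switch to Honest (1 → 10). Not NE.
(Aggressive, Honest, Shade): Bidder 2 can switch to Shade (3 → 7). Not NE.
(Aggressive, Honest, Honest): Bidder 1 can switch to Honest (4 → 6). Not NE.
(Aggressive, Aggressive, Shade): Bidder 1 gets 9, best alternative 8; Bidder 2 gets 10, best alternative 7; Bidder 3 gets 11, best alternative 10. No profitable deviation — NE.
(Aggressive, Aggressive, Honest): Bidder 1 can switch to Honest (0 → 4). Not NE.

The pure Nash equilibria are (Honest, Shade, Honest), (Aggressive, Aggressive, Shade).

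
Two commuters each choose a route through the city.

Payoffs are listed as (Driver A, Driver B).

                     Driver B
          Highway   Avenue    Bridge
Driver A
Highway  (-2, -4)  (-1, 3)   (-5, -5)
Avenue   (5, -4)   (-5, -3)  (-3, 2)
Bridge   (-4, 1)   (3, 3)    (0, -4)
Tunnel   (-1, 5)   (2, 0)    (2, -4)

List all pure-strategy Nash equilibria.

For each strategy profile, look for a profitable unilateral deviation.
(Highway, Highway): Driver A can switch to Avenue (-2 → 5). Not NE.
(Highway, Avenue): Driver A can switch to Bridge (-1 → 3). Not NE.
(Highway, Bridge): Driver A can switch to Avenue (-5 → -3). Not NE.
(Avenue, Highway): Driver B can switch to Avenue (-4 → -3). Not NE.
(Avenue, Avenue): Driver A can switch to Highway (-5 → -1). Not NE.
(Avenue, Bridge): Driver A can switch to Bridge (-3 → 0). Not NE.
(Bridge, Highway): Driver A can switch to Highway (-4 → -2). Not NE.
(Bridge, Avenue): Driver A gets 3, best alternative 2; Driver B gets 3, best alternative 1. No profitable deviation — NE.
(Bridge, Bridge): Driver A can switch to Tunnel (0 → 2). Not NE.
(Tunnel, Highway): Driver A can switch to Avenue (-1 → 5). Not NE.
(Tunnel, Avenue): Driver A can switch to Bridge (2 → 3). Not NE.
(Tunnel, Bridge): Driver B can switch to Highway (-4 → 5). Not NE.

The unique pure-strategy Nash equilibrium is (Bridge, Avenue).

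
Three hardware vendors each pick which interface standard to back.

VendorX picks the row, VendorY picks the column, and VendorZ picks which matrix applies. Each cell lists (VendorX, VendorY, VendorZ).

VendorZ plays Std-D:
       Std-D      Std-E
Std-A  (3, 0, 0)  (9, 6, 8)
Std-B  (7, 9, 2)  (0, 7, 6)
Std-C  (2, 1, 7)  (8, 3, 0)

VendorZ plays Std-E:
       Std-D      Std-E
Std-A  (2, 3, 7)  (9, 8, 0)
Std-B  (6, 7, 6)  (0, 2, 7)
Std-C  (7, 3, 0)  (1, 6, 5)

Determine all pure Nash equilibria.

Pure NE: (Std-A, Std-E, Std-D)

Mark each player's best response to every combination of opponents' strategies; a profile where every player is best-responding is a pure Nash equilibrium.
VendorX against (Std-D, Std-D): payoffs 3, 7, 2 → best response Std-B.
VendorX against (Std-D, Std-E): payoffs 2, 6, 7 → best response Std-C.
VendorX against (Std-E, Std-D): payoffs 9, 0, 8 → best response Std-A.
VendorX against (Std-E, Std-E): payoffs 9, 0, 1 → best response Std-A.
VendorY against (Std-A, Std-D): payoffs 0, 6 → best response Std-E.
VendorY against (Std-A, Std-E): payoffs 3, 8 → best response Std-E.
VendorY against (Std-B, Std-D): payoffs 9, 7 → best response Std-D.
VendorY against (Std-B, Std-E): payoffs 7, 2 → best response Std-D.
VendorY against (Std-C, Std-D): payoffs 1, 3 → best response Std-E.
VendorY against (Std-C, Std-E): payoffs 3, 6 → best response Std-E.
VendorZ against (Std-A, Std-D): payoffs 0, 7 → best response Std-E.
VendorZ against (Std-A, Std-E): payoffs 8, 0 → best response Std-D.
VendorZ against (Std-B, Std-D): payoffs 2, 6 → best response Std-E.
VendorZ against (Std-B, Std-E): payoffs 6, 7 → best response Std-E.
VendorZ against (Std-C, Std-D): payoffs 7, 0 → best response Std-D.
VendorZ against (Std-C, Std-E): payoffs 0, 5 → best response Std-E.
Mutual best responses: (Std-A, Std-E, Std-D).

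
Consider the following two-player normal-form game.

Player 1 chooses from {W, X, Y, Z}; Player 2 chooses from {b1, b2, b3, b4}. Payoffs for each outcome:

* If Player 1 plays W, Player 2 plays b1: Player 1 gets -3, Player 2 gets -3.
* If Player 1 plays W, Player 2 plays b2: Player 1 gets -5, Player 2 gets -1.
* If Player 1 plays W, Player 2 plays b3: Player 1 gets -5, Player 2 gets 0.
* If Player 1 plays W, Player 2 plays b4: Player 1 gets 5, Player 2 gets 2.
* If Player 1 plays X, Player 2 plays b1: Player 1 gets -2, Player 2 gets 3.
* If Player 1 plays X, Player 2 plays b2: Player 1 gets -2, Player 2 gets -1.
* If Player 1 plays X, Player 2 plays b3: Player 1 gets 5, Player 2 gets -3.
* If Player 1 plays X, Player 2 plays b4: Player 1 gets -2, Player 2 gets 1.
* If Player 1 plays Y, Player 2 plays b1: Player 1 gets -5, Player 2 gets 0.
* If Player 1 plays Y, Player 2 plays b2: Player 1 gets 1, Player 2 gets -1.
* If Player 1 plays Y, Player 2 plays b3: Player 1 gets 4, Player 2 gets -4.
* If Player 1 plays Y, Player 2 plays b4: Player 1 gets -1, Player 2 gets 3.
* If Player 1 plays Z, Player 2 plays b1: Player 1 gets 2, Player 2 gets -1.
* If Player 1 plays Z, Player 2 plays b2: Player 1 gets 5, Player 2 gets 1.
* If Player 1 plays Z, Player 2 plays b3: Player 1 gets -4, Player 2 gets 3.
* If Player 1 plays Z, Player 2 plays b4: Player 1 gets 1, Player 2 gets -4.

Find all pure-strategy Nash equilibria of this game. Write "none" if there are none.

The unique pure-strategy Nash equilibrium is (W, b4).

For each strategy profile, look for a profitable unilateral deviation.
(W, b1): Player 1 can switch to X (-3 → -2). Not NE.
(W, b2): Player 1 can switch to X (-5 → -2). Not NE.
(W, b3): Player 1 can switch to X (-5 → 5). Not NE.
(W, b4): Player 1 gets 5, best alternative 1; Player 2 gets 2, best alternative 0. No profitable deviation — NE.
(X, b1): Player 1 can switch to Z (-2 → 2). Not NE.
(X, b2): Player 1 can switch to Y (-2 → 1). Not NE.
(X, b3): Player 2 can switch to b1 (-3 → 3). Not NE.
(X, b4): Player 1 can switch to W (-2 → 5). Not NE.
(Y, b1): Player 1 can switch to W (-5 → -3). Not NE.
(Y, b2): Player 1 can switch to Z (1 → 5). Not NE.
(Y, b3): Player 1 can switch to X (4 → 5). Not NE.
(Y, b4): Player 1 can switch to W (-1 → 5). Not NE.
(Z, b1): Player 2 can switch to b2 (-1 → 1). Not NE.
(The remaining 3 profiles each have a profitable deviation by the same check.)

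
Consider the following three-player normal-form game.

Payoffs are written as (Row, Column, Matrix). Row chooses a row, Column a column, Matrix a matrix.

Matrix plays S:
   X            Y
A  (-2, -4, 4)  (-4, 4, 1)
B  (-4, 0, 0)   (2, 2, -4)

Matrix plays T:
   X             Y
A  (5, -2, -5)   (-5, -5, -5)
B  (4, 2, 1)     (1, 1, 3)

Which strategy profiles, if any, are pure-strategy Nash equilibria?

Row against (X, S): payoffs -2, -4 → best response A.
Row against (X, T): payoffs 5, 4 → best response A.
Row against (Y, S): payoffs -4, 2 → best response B.
Row against (Y, T): payoffs -5, 1 → best response B.
Column against (A, S): payoffs -4, 4 → best response Y.
Column against (A, T): payoffs -2, -5 → best response X.
Column against (B, S): payoffs 0, 2 → best response Y.
Column against (B, T): payoffs 2, 1 → best response X.
Matrix against (A, X): payoffs 4, -5 → best response S.
Matrix against (A, Y): payoffs 1, -5 → best response S.
Matrix against (B, X): payoffs 0, 1 → best response T.
Matrix against (B, Y): payoffs -4, 3 → best response T.
No profile is a mutual best response for all players.

This game has no pure Nash equilibrium.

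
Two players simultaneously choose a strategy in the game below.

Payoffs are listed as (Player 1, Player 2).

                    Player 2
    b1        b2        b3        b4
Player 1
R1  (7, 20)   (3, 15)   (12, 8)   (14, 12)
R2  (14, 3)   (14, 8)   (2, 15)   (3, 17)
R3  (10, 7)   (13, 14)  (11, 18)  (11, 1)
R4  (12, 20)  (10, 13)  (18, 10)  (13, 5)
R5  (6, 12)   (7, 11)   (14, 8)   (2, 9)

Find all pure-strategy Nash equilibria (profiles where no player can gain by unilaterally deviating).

No pure-strategy Nash equilibrium.

Check each profile: it is a Nash equilibrium iff no player can strictly gain by switching unilaterally.
(R1, b1): Player 1 can switch to R2 (7 → 14). Not NE.
(R1, b2): Player 1 can switch to R2 (3 → 14). Not NE.
(R1, b3): Player 1 can switch to R4 (12 → 18). Not NE.
(R1, b4): Player 2 can switch to b1 (12 → 20). Not NE.
(R2, b1): Player 2 can switch to b2 (3 → 8). Not NE.
(R2, b2): Player 2 can switch to b3 (8 → 15). Not NE.
(R2, b3): Player 1 can switch to R1 (2 → 12). Not NE.
(R2, b4): Player 1 can switch to R1 (3 → 14). Not NE.
(R3, b1): Player 1 can switch to R2 (10 → 14). Not NE.
(R3, b2): Player 1 can switch to R2 (13 → 14). Not NE.
(The remaining 10 profiles each have a profitable deviation by the same check.)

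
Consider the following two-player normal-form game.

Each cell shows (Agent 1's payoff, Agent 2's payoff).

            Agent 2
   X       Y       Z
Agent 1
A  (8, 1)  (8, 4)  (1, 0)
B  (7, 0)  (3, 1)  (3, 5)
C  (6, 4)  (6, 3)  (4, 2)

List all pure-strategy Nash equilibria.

Agent 1 against X: payoffs 8, 7, 6 → best response A.
Agent 1 against Y: payoffs 8, 3, 6 → best response A.
Agent 1 against Z: payoffs 1, 3, 4 → best response C.
Agent 2 against A: payoffs 1, 4, 0 → best response Y.
Agent 2 against B: payoffs 0, 1, 5 → best response Z.
Agent 2 against C: payoffs 4, 3, 2 → best response X.
Mutual best responses: (A, Y).

(A, Y)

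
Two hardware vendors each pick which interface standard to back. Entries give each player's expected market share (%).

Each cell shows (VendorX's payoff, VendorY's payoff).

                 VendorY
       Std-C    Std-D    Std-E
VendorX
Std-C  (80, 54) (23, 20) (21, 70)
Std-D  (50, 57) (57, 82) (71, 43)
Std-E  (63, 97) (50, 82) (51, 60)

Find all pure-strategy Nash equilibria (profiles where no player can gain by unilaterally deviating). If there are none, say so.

Pure NE: (Std-D, Std-D)

VendorX against Std-C: payoffs 80, 50, 63 → best response Std-C.
VendorX against Std-D: payoffs 23, 57, 50 → best response Std-D.
VendorX against Std-E: payoffs 21, 71, 51 → best response Std-D.
VendorY against Std-C: payoffs 54, 20, 70 → best response Std-E.
VendorY against Std-D: payoffs 57, 82, 43 → best response Std-D.
VendorY against Std-E: payoffs 97, 82, 60 → best response Std-C.
Mutual best responses: (Std-D, Std-D).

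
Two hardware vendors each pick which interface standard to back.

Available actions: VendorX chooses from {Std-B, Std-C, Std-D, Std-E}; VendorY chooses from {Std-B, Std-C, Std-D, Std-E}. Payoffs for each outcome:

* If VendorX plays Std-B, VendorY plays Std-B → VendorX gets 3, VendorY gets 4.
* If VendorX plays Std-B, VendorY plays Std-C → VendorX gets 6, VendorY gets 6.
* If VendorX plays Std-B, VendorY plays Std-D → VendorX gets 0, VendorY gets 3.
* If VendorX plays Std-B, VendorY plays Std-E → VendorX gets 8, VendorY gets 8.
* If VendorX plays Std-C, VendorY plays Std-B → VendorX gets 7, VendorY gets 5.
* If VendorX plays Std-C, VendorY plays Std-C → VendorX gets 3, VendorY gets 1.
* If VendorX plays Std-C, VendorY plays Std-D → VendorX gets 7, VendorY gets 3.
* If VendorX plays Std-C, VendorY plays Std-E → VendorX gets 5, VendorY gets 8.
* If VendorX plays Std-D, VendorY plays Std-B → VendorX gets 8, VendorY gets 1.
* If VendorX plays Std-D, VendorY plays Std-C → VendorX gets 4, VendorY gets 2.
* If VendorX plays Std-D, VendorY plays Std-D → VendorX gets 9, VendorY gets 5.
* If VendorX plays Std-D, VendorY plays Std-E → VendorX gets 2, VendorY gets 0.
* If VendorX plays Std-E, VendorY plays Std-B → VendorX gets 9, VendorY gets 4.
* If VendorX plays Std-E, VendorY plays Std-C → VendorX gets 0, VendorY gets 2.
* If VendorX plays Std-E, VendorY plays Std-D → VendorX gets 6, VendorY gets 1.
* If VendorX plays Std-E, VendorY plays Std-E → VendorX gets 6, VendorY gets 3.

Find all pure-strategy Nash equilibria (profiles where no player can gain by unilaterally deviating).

For each player, find the best response to each opponent profile; mutual best responses are the pure NE.
VendorX against Std-B: payoffs 3, 7, 8, 9 → best response Std-E.
VendorX against Std-C: payoffs 6, 3, 4, 0 → best response Std-B.
VendorX against Std-D: payoffs 0, 7, 9, 6 → best response Std-D.
VendorX against Std-E: payoffs 8, 5, 2, 6 → best response Std-B.
VendorY against Std-B: payoffs 4, 6, 3, 8 → best response Std-E.
VendorY against Std-C: payoffs 5, 1, 3, 8 → best response Std-E.
VendorY against Std-D: payoffs 1, 2, 5, 0 → best response Std-D.
VendorY against Std-E: payoffs 4, 2, 1, 3 → best response Std-B.
Mutual best responses: (Std-B, Std-E); (Std-D, Std-D); (Std-E, Std-B).

Pure-strategy Nash equilibria: (Std-B, Std-E) and (Std-D, Std-D) and (Std-E, Std-B)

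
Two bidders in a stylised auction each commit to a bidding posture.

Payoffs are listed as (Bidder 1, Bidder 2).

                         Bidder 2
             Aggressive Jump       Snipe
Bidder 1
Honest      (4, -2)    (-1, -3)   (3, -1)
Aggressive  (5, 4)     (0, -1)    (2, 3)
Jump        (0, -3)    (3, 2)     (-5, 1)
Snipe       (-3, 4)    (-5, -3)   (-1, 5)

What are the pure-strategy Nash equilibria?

(Honest, Aggressive): Bidder 1 can switch to Aggressive (4 → 5). Not NE.
(Honest, Jump): Bidder 1 can switch to Aggressive (-1 → 0). Not NE.
(Honest, Snipe): Bidder 1 gets 3, best alternative 2; Bidder 2 gets -1, best alternative -2. No profitable deviation — NE.
(Aggressive, Aggressive): Bidder 1 gets 5, best alternative 4; Bidder 2 gets 4, best alternative 3. No profitable deviation — NE.
(Aggressive, Jump): Bidder 1 can switch to Jump (0 → 3). Not NE.
(Aggressive, Snipe): Bidder 1 can switch to Honest (2 → 3). Not NE.
(Jump, Aggressive): Bidder 1 can switch to Honest (0 → 4). Not NE.
(Jump, Jump): Bidder 1 gets 3, best alternative 0; Bidder 2 gets 2, best alternative 1. No profitable deviation — NE.
(Jump, Snipe): Bidder 1 can switch to Honest (-5 → 3). Not NE.
(Snipe, Aggressive): Bidder 1 can switch to Honest (-3 → 4). Not NE.
(Snipe, Jump): Bidder 1 can switch to Honest (-5 → -1). Not NE.
(The remaining 1 profile has a profitable deviation by the same check.)

Pure-strategy Nash equilibria: (Honest, Snipe); (Aggressive, Aggressive); (Jump, Jump)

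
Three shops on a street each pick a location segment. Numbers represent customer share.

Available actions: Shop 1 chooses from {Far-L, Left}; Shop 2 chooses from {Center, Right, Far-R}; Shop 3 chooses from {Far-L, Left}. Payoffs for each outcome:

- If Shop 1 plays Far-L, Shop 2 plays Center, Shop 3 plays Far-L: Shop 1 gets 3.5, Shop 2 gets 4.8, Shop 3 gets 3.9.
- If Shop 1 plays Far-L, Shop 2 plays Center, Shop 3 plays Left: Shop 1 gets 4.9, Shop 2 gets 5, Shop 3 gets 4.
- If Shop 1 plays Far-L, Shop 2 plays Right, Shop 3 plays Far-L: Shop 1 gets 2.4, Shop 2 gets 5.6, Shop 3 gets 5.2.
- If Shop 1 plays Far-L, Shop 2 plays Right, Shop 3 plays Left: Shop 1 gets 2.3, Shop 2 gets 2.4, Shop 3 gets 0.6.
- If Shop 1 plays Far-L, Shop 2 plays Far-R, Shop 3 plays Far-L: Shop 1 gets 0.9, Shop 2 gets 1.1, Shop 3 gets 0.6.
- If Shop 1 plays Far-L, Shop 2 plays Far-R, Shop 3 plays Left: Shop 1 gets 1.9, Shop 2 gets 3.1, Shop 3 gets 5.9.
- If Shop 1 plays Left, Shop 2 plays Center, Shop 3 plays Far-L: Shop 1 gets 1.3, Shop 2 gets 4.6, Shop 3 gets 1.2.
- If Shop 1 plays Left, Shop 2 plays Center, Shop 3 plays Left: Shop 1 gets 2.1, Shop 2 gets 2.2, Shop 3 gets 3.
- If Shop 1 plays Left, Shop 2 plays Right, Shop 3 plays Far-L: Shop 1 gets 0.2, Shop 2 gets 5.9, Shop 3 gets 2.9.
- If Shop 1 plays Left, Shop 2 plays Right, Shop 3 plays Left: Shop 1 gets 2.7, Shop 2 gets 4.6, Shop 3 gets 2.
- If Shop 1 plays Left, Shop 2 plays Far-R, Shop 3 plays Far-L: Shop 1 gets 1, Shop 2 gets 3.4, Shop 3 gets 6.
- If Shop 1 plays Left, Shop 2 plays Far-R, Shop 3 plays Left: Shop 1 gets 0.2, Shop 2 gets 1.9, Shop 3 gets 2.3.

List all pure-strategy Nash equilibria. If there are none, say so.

Shop 1 against (Center, Far-L): payoffs 3.5, 1.3 → best response Far-L.
Shop 1 against (Center, Left): payoffs 4.9, 2.1 → best response Far-L.
Shop 1 against (Right, Far-L): payoffs 2.4, 0.2 → best response Far-L.
Shop 1 against (Right, Left): payoffs 2.3, 2.7 → best response Left.
Shop 1 against (Far-R, Far-L): payoffs 0.9, 1 → best response Left.
Shop 1 against (Far-R, Left): payoffs 1.9, 0.2 → best response Far-L.
Shop 2 against (Far-L, Far-L): payoffs 4.8, 5.6, 1.1 → best response Right.
Shop 2 against (Far-L, Left): payoffs 5, 2.4, 3.1 → best response Center.
Shop 2 against (Left, Far-L): payoffs 4.6, 5.9, 3.4 → best response Right.
Shop 2 against (Left, Left): payoffs 2.2, 4.6, 1.9 → best response Right.
Shop 3 against (Far-L, Center): payoffs 3.9, 4 → best response Left.
Shop 3 against (Far-L, Right): payoffs 5.2, 0.6 → best response Far-L.
Shop 3 against (Far-L, Far-R): payoffs 0.6, 5.9 → best response Left.
Shop 3 against (Left, Center): payoffs 1.2, 3 → best response Left.
Shop 3 against (Left, Right): payoffs 2.9, 2 → best response Far-L.
Shop 3 against (Left, Far-R): payoffs 6, 2.3 → best response Far-L.
Mutual best responses: (Far-L, Center, Left); (Far-L, Right, Far-L).

(Far-L, Center, Left) and (Far-L, Right, Far-L)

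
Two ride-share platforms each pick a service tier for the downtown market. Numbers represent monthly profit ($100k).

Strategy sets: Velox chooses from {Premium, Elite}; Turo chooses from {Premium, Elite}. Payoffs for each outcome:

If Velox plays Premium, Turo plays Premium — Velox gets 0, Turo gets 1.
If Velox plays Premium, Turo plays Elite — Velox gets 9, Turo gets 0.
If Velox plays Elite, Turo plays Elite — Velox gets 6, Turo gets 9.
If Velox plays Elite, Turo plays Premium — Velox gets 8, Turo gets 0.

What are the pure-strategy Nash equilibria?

(Premium, Premium): Velox can switch to Elite (0 → 8). Not NE.
(Premium, Elite): Turo can switch to Premium (0 → 1). Not NE.
(Elite, Premium): Turo can switch to Elite (0 → 9). Not NE.
(Elite, Elite): Velox can switch to Premium (6 → 9). Not NE.

none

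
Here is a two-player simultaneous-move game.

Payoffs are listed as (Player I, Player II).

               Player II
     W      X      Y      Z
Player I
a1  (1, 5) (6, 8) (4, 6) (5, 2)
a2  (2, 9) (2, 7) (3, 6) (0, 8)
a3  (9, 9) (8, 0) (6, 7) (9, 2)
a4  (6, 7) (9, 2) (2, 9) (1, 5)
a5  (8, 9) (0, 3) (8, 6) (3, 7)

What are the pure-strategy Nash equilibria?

(a1, W): Player I can switch to a2 (1 → 2). Not NE.
(a1, X): Player I can switch to a3 (6 → 8). Not NE.
(a1, Y): Player I can switch to a3 (4 → 6). Not NE.
(a1, Z): Player I can switch to a3 (5 → 9). Not NE.
(a2, W): Player I can switch to a3 (2 → 9). Not NE.
(a2, X): Player I can switch to a1 (2 → 6). Not NE.
(a2, Y): Player I can switch to a1 (3 → 4). Not NE.
(a2, Z): Player I can switch to a1 (0 → 5). Not NE.
(a3, W): Player I gets 9, best alternative 8; Player II gets 9, best alternative 7. No profitable deviation — NE.
(a3, X): Player I can switch to a4 (8 → 9). Not NE.
(a3, Y): Player I can switch to a5 (6 → 8). Not NE.
(a3, Z): Player II can switch to W (2 → 9). Not NE.
(a4, W): Player I can switch to a3 (6 → 9). Not NE.
(The remaining 7 profiles each have a profitable deviation by the same check.)

The unique pure-strategy Nash equilibrium is (a3, W).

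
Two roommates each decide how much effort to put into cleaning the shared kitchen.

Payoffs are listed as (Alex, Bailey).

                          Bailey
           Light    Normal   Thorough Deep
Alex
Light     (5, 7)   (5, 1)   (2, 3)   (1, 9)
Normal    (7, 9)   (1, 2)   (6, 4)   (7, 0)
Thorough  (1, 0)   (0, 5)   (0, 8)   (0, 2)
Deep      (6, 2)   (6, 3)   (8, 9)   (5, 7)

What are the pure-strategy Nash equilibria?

Alex against Light: payoffs 5, 7, 1, 6 → best response Normal.
Alex against Normal: payoffs 5, 1, 0, 6 → best response Deep.
Alex against Thorough: payoffs 2, 6, 0, 8 → best response Deep.
Alex against Deep: payoffs 1, 7, 0, 5 → best response Normal.
Bailey against Light: payoffs 7, 1, 3, 9 → best response Deep.
Bailey against Normal: payoffs 9, 2, 4, 0 → best response Light.
Bailey against Thorough: payoffs 0, 5, 8, 2 → best response Thorough.
Bailey against Deep: payoffs 2, 3, 9, 7 → best response Thorough.
Mutual best responses: (Normal, Light); (Deep, Thorough).

The pure Nash equilibria are (Normal, Light), (Deep, Thorough).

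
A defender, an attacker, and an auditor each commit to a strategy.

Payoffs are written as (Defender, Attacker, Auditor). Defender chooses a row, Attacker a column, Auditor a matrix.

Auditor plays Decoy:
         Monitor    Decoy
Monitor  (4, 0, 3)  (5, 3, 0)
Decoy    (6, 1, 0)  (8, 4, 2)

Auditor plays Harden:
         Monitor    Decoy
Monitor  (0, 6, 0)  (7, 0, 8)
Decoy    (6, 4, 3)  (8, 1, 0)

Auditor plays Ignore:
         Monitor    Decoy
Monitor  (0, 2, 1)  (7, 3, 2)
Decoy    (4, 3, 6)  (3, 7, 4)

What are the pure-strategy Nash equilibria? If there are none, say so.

none

Defender against (Monitor, Decoy): payoffs 4, 6 → best response Decoy.
Defender against (Monitor, Harden): payoffs 0, 6 → best response Decoy.
Defender against (Monitor, Ignore): payoffs 0, 4 → best response Decoy.
Defender against (Decoy, Decoy): payoffs 5, 8 → best response Decoy.
Defender against (Decoy, Harden): payoffs 7, 8 → best response Decoy.
Defender against (Decoy, Ignore): payoffs 7, 3 → best response Monitor.
Attacker against (Monitor, Decoy): payoffs 0, 3 → best response Decoy.
Attacker against (Monitor, Harden): payoffs 6, 0 → best response Monitor.
Attacker against (Monitor, Ignore): payoffs 2, 3 → best response Decoy.
Attacker against (Decoy, Decoy): payoffs 1, 4 → best response Decoy.
Attacker against (Decoy, Harden): payoffs 4, 1 → best response Monitor.
Attacker against (Decoy, Ignore): payoffs 3, 7 → best response Decoy.
Auditor against (Monitor, Monitor): payoffs 3, 0, 1 → best response Decoy.
Auditor against (Monitor, Decoy): payoffs 0, 8, 2 → best response Harden.
Auditor against (Decoy, Monitor): payoffs 0, 3, 6 → best response Ignore.
Auditor against (Decoy, Decoy): payoffs 2, 0, 4 → best response Ignore.
No profile is a mutual best response for all players.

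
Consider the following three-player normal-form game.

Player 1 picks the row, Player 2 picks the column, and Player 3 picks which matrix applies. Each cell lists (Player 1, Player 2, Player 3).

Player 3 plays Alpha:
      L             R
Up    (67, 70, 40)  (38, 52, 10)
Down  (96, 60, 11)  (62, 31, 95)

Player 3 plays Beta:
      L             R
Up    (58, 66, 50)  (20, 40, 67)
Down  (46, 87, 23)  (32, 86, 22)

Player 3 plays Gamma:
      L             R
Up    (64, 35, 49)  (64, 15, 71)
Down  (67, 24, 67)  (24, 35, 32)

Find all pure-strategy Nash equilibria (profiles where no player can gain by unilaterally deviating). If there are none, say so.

Pure NE: (Up, L, Beta)

For each player, find the best response to each opponent profile; mutual best responses are the pure NE.
Player 1 against (L, Alpha): payoffs 67, 96 → best response Down.
Player 1 against (L, Beta): payoffs 58, 46 → best response Up.
Player 1 against (L, Gamma): payoffs 64, 67 → best response Down.
Player 1 against (R, Alpha): payoffs 38, 62 → best response Down.
Player 1 against (R, Beta): payoffs 20, 32 → best response Down.
Player 1 against (R, Gamma): payoffs 64, 24 → best response Up.
Player 2 against (Up, Alpha): payoffs 70, 52 → best response L.
Player 2 against (Up, Beta): payoffs 66, 40 → best response L.
Player 2 against (Up, Gamma): payoffs 35, 15 → best response L.
Player 2 against (Down, Alpha): payoffs 60, 31 → best response L.
Player 2 against (Down, Beta): payoffs 87, 86 → best response L.
Player 2 against (Down, Gamma): payoffs 24, 35 → best response R.
Player 3 against (Up, L): payoffs 40, 50, 49 → best response Beta.
Player 3 against (Up, R): payoffs 10, 67, 71 → best response Gamma.
Player 3 against (Down, L): payoffs 11, 23, 67 → best response Gamma.
Player 3 against (Down, R): payoffs 95, 22, 32 → best response Alpha.
Mutual best responses: (Up, L, Beta).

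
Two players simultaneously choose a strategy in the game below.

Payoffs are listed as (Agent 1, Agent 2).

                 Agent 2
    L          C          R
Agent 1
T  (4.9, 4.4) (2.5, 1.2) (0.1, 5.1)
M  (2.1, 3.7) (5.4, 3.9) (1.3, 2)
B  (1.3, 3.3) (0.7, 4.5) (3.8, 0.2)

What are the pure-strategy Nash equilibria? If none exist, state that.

Pure NE: (M, C)

Agent 1 against L: payoffs 4.9, 2.1, 1.3 → best response T.
Agent 1 against C: payoffs 2.5, 5.4, 0.7 → best response M.
Agent 1 against R: payoffs 0.1, 1.3, 3.8 → best response B.
Agent 2 against T: payoffs 4.4, 1.2, 5.1 → best response R.
Agent 2 against M: payoffs 3.7, 3.9, 2 → best response C.
Agent 2 against B: payoffs 3.3, 4.5, 0.2 → best response C.
Mutual best responses: (M, C).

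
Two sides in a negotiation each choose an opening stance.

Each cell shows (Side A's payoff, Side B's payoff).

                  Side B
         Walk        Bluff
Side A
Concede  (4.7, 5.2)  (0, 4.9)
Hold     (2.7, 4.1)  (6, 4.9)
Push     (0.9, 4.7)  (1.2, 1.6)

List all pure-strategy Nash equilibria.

(Concede, Walk): Side A gets 4.7, best alternative 2.7; Side B gets 5.2, best alternative 4.9. No profitable deviation — NE.
(Concede, Bluff): Side A can switch to Hold (0 → 6). Not NE.
(Hold, Walk): Side A can switch to Concede (2.7 → 4.7). Not NE.
(Hold, Bluff): Side A gets 6, best alternative 1.2; Side B gets 4.9, best alternative 4.1. No profitable deviation — NE.
(Push, Walk): Side A can switch to Concede (0.9 → 4.7). Not NE.
(Push, Bluff): Side A can switch to Hold (1.2 → 6). Not NE.

Pure-strategy Nash equilibria: (Concede, Walk) and (Hold, Bluff)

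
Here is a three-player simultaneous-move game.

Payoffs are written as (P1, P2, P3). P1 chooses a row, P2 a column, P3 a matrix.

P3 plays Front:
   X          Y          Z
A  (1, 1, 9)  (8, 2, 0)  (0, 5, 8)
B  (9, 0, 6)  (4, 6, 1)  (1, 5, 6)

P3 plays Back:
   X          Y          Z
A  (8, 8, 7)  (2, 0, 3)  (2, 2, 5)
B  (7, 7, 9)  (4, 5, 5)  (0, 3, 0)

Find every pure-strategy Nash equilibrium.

No pure-strategy Nash equilibrium.

For each player, find the best response to each opponent profile; mutual best responses are the pure NE.
P1 against (X, Front): payoffs 1, 9 → best response B.
P1 against (X, Back): payoffs 8, 7 → best response A.
P1 against (Y, Front): payoffs 8, 4 → best response A.
P1 against (Y, Back): payoffs 2, 4 → best response B.
P1 against (Z, Front): payoffs 0, 1 → best response B.
P1 against (Z, Back): payoffs 2, 0 → best response A.
P2 against (A, Front): payoffs 1, 2, 5 → best response Z.
P2 against (A, Back): payoffs 8, 0, 2 → best response X.
P2 against (B, Front): payoffs 0, 6, 5 → best response Y.
P2 against (B, Back): payoffs 7, 5, 3 → best response X.
P3 against (A, X): payoffs 9, 7 → best response Front.
P3 against (A, Y): payoffs 0, 3 → best response Back.
P3 against (A, Z): payoffs 8, 5 → best response Front.
P3 against (B, X): payoffs 6, 9 → best response Back.
P3 against (B, Y): payoffs 1, 5 → best response Back.
P3 against (B, Z): payoffs 6, 0 → best response Front.
No profile is a mutual best response for all players.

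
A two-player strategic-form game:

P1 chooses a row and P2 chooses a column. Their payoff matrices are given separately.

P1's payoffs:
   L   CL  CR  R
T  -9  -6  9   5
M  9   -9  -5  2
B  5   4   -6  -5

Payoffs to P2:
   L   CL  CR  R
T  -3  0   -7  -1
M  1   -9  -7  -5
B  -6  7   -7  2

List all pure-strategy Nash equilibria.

(M, L), (B, CL)

For each player, find the best response to each opponent profile; mutual best responses are the pure NE.
P1 against L: payoffs -9, 9, 5 → best response M.
P1 against CL: payoffs -6, -9, 4 → best response B.
P1 against CR: payoffs 9, -5, -6 → best response T.
P1 against R: payoffs 5, 2, -5 → best response T.
P2 against T: payoffs -3, 0, -7, -1 → best response CL.
P2 against M: payoffs 1, -9, -7, -5 → best response L.
P2 against B: payoffs -6, 7, -7, 2 → best response CL.
Mutual best responses: (M, L); (B, CL).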